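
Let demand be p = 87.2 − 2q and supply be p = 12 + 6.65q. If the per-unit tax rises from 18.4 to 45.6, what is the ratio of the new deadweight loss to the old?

Competitive equilibrium: 87.2 − 2q = 12 + 6.65q → q* = 8.6936, p* = 69.8127.
For a per-unit tax t: Δq = t/8.65, so DWL = ½·t·(t/8.65) = t²/17.3.
At t = 18.4: DWL = 19.570. At t = 45.6: DWL = 120.194.
Ratio = (45.6/18.4)² = 6.142.

6.142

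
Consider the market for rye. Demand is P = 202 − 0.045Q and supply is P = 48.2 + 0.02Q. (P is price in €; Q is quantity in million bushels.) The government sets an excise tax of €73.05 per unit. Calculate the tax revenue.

Competitive equilibrium: 202 − 0.045Q = 48.2 + 0.02Q → Q* = 2366.1538, P* = 95.5231.
With the tax, the buyer price exceeds the seller price by 73.05: (202 − 0.045Q) − (48.2 + 0.02Q) = 73.05 → Q' = 1242.3077.
Tax revenue = 73.05 × 1242.3077 = €90750.58 million.

€90750.58 million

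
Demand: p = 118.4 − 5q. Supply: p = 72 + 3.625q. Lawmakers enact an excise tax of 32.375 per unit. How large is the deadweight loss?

Competitive equilibrium: 118.4 − 5q = 72 + 3.625q → q* = 5.3797, p* = 91.5014.
With the tax, the buyer price exceeds the seller price by 32.375: (118.4 − 5q) − (72 + 3.625q) = 32.375 → q' = 1.6261.
Δq = 5.3797 − 1.6261 = 3.7536; the wedge equals the tax, 32.375.
DWL = ½ × 3.7536 × 32.375 = 60.76.

60.76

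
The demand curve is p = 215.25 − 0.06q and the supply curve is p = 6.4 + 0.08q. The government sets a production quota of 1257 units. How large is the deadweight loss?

3858.70

Competitive equilibrium: 215.25 − 0.06q = 6.4 + 0.08q → q* = 1491.7857, p* = 125.7429.
At q = 1257: demand price = 215.25 − 0.06·1257 = 139.83; supply price = 6.4 + 0.08·1257 = 106.96.
Δq = 1491.7857 − 1257 = 234.7857; wedge = 139.83 − 106.96 = 32.87.
DWL = ½ × 234.7857 × 32.87 = 3858.70.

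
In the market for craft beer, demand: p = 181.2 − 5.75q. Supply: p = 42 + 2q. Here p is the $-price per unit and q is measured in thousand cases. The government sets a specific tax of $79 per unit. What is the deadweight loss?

$402.65 thousand

Competitive equilibrium: 181.2 − 5.75q = 42 + 2q → q* = 17.9613, p* = 77.9226.
With the tax, the buyer price exceeds the seller price by 79: (181.2 − 5.75q) − (42 + 2q) = 79 → q' = 7.7677.
Δq = 17.9613 − 7.7677 = 10.1936; the wedge equals the tax, 79.
DWL = ½ × 10.1936 × 79 = $402.65 thousand.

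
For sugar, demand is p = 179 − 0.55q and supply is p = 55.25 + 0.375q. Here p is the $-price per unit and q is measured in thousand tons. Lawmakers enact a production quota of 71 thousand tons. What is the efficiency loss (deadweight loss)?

Competitive equilibrium: 179 − 0.55q = 55.25 + 0.375q → q* = 133.7838, p* = 105.4189.
At q = 71: demand price = 179 − 0.55·71 = 139.95; supply price = 55.25 + 0.375·71 = 81.875.
Δq = 133.7838 − 71 = 62.7838; wedge = 139.95 − 81.875 = 58.075.
DWL = ½ × 62.7838 × 58.075 = $1823.08 thousand.

$1823.08 thousand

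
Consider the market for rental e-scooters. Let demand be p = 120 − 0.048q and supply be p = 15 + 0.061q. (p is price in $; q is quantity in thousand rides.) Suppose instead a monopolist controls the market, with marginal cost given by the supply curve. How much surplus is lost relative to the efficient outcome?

Competitive equilibrium: 120 − 0.048q = 15 + 0.061q → q* = 963.3028, p* = 73.7615.
Marginal revenue: MR = 120 − 0.096q. Set MR = MC: 120 − 0.096q = 15 + 0.061q → q_m = 668.7898.
Price p_m = 120 − 0.048·668.7898 = 87.8981; MC(q_m) = 15 + 0.061·668.7898 = 55.7962.
Competitive q* = 963.3028, so Δq = 294.513; wedge = 87.8981 − 55.7962 = 32.1019.
The triangle = ½ × 294.513 × 32.1019 = $4727.21 thousand.

$4727.21 thousand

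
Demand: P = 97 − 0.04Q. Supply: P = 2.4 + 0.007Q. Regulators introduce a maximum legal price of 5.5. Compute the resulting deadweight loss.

57918.42

Competitive equilibrium: 97 − 0.04Q = 2.4 + 0.007Q → Q* = 2012.76596, P* = 16.48936.
At the ceiling P = 5.5, quantity supplied = (5.5 − 2.4)/0.007 = 442.85714.
Willingness to pay at Q' = 442.85714: 97 − 0.04·442.85714 = 79.28571.
ΔQ = 2012.76596 − 442.85714 = 1569.90882; wedge = 79.28571 − 5.5 = 73.78571.
The triangle = ½ × 1569.90882 × 73.78571 = 57918.42.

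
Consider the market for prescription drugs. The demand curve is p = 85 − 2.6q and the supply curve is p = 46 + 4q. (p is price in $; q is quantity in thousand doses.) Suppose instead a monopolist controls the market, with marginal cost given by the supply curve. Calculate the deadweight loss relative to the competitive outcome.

$9.20 thousand

Competitive equilibrium: 85 − 2.6q = 46 + 4q → q* = 5.9091, p* = 69.6364.
Marginal revenue: MR = 85 − 5.2q. Set MR = MC: 85 − 5.2q = 46 + 4q → q_m = 4.2391.
Price p_m = 85 − 2.6·4.2391 = 73.9783; MC(q_m) = 46 + 4·4.2391 = 62.9564.
Competitive q* = 5.9091, so Δq = 1.67; wedge = 73.9783 − 62.9564 = 11.0219.
Welfare loss = ½ × 1.67 × 11.0219 = $9.20 thousand.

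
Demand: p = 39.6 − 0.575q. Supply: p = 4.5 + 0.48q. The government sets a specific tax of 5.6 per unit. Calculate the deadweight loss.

Competitive equilibrium: 39.6 − 0.575q = 4.5 + 0.48q → q* = 33.2701, p* = 20.4697.
With the tax, the buyer price exceeds the seller price by 5.6: (39.6 − 0.575q) − (4.5 + 0.48q) = 5.6 → q' = 27.9621.
Δq = 33.2701 − 27.9621 = 5.308; the wedge equals the tax, 5.6.
The triangle = ½ × 5.308 × 5.6 = 14.86.

14.86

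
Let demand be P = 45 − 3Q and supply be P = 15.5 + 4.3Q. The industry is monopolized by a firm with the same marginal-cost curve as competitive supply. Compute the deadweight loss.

Competitive equilibrium: 45 − 3Q = 15.5 + 4.3Q → Q* = 4.0411, P* = 32.8767.
Marginal revenue: MR = 45 − 6Q. Set MR = MC: 45 − 6Q = 15.5 + 4.3Q → Q_m = 2.8641.
Price P_m = 45 − 3·2.8641 = 36.4077; MC(Q_m) = 15.5 + 4.3·2.8641 = 27.8156.
Competitive Q* = 4.0411, so ΔQ = 1.177; wedge = 36.4077 − 27.8156 = 8.5921.
Deadweight loss = ½ × 1.177 × 8.5921 = 5.06.

5.06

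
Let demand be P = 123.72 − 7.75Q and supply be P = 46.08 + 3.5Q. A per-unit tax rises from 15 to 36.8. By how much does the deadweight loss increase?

Competitive equilibrium: 123.72 − 7.75Q = 46.08 + 3.5Q → Q* = 6.9013, P* = 70.2347.
For a per-unit tax t: ΔQ = t/11.25, so DWL = ½·t·(t/11.25) = t²/22.5.
At t = 15: DWL = 10. At t = 36.8: DWL = 60.188.
Increase = 60.188 − 10 = 50.19.

50.19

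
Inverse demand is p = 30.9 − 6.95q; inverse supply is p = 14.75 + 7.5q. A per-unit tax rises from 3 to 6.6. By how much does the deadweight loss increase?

Competitive equilibrium: 30.9 − 6.95q = 14.75 + 7.5q → q* = 1.1176, p* = 23.1324.
For a per-unit tax t: Δq = t/14.45, so DWL = ½·t·(t/14.45) = t²/28.9.
At t = 3: DWL = 0.311. At t = 6.6: DWL = 1.507.
Increase = 1.507 − 0.311 = 1.20.

1.20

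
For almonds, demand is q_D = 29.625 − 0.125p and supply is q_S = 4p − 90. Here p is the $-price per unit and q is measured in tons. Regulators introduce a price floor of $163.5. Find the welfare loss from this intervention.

In inverse form: demand p = 237 − 8q, supply p = 22.5 + 0.25q.
Competitive equilibrium: 237 − 8q = 22.5 + 0.25q → q* = 26, p* = 29.
At the floor p = 163.5, quantity demanded = (237 − 163.5)/8 = 9.1875.
Sellers' marginal cost at q' = 9.1875: 22.5 + 0.25·9.1875 = 24.7969.
Δq = 26 − 9.1875 = 16.8125; wedge = 163.5 − 24.7969 = 138.7031.
DWL = ½ × 16.8125 × 138.7031 = $1165.97.

$1165.97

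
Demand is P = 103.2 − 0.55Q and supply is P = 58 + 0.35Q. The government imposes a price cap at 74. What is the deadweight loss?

Competitive equilibrium: 103.2 − 0.55Q = 58 + 0.35Q → Q* = 50.2222, P* = 75.5778.
At the ceiling P = 74, quantity supplied = (74 − 58)/0.35 = 45.7143.
Willingness to pay at Q' = 45.7143: 103.2 − 0.55·45.7143 = 78.0571.
ΔQ = 50.2222 − 45.7143 = 4.5079; wedge = 78.0571 − 74 = 4.0571.
Welfare loss = ½ × 4.5079 × 4.0571 = 9.14.

9.14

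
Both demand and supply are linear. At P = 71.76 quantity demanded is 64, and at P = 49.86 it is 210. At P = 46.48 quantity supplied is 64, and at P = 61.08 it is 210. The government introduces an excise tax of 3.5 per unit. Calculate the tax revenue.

Demand slope = (49.86 − 71.76)/(210 − 64) = −0.15, so P = 81.36 − 0.15Q.
Supply slope = (61.08 − 46.48)/(210 − 64) = 0.1, so P = 40.08 + 0.1Q.
Competitive equilibrium: 81.36 − 0.15Q = 40.08 + 0.1Q → Q* = 165.12, P* = 56.592.
With the tax, the buyer price exceeds the seller price by 3.5: (81.36 − 0.15Q) − (40.08 + 0.1Q) = 3.5 → Q' = 151.12.
Tax revenue = 3.5 × 151.12 = 528.92.

528.92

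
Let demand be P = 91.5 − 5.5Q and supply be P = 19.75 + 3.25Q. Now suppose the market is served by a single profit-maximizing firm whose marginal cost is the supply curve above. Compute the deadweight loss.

Competitive equilibrium: 91.5 − 5.5Q = 19.75 + 3.25Q → Q* = 8.2, P* = 46.4.
Marginal revenue: MR = 91.5 − 11Q. Set MR = MC: 91.5 − 11Q = 19.75 + 3.25Q → Q_m = 5.0351.
Price P_m = 91.5 − 5.5·5.0351 = 63.807; MC(Q_m) = 19.75 + 3.25·5.0351 = 36.1141.
Competitive Q* = 8.2, so ΔQ = 3.1649; wedge = 63.807 − 36.1141 = 27.6929.
DWL = ½ × 3.1649 × 27.6929 = 43.82.

43.82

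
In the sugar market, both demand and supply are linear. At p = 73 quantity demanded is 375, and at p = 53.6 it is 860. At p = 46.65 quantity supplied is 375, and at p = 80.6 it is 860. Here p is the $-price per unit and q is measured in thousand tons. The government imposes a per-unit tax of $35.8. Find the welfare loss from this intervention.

$5825.64 thousand

Demand slope = (53.6 − 73)/(860 − 375) = −0.04, so p = 88 − 0.04q.
Supply slope = (80.6 − 46.65)/(860 − 375) = 0.07, so p = 20.4 + 0.07q.
Competitive equilibrium: 88 − 0.04q = 20.4 + 0.07q → q* = 614.5455, p* = 63.4182.
With the tax, the buyer price exceeds the seller price by 35.8: (88 − 0.04q) − (20.4 + 0.07q) = 35.8 → q' = 289.0909.
Δq = 614.5455 − 289.0909 = 325.4546; the wedge equals the tax, 35.8.
Welfare loss = ½ × 325.4546 × 35.8 = $5825.64 thousand.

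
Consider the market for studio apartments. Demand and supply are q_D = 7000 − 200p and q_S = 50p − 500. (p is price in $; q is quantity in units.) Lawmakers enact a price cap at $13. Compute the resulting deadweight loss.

$9031.25

In inverse form: demand p = 35 − 0.005q, supply p = 10 + 0.02q.
Competitive equilibrium: 35 − 0.005q = 10 + 0.02q → q* = 1000, p* = 30.
At the ceiling p = 13, quantity supplied = (13 − 10)/0.02 = 150.
Willingness to pay at q' = 150: 35 − 0.005·150 = 34.25.
Δq = 1000 − 150 = 850; wedge = 34.25 − 13 = 21.25.
Welfare loss = ½ × 850 × 21.25 = $9031.25.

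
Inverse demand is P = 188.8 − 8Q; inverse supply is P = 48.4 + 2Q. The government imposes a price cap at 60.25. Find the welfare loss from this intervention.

329.27

Competitive equilibrium: 188.8 − 8Q = 48.4 + 2Q → Q* = 14.04, P* = 76.48.
At the ceiling P = 60.25, quantity supplied = (60.25 − 48.4)/2 = 5.925.
Willingness to pay at Q' = 5.925: 188.8 − 8·5.925 = 141.4.
ΔQ = 14.04 − 5.925 = 8.115; wedge = 141.4 − 60.25 = 81.15.
The triangle = ½ × 8.115 × 81.15 = 329.27.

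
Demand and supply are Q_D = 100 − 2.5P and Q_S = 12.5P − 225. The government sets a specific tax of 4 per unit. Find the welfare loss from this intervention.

In inverse form: demand P = 40 − 0.4Q, supply P = 18 + 0.08Q.
Competitive equilibrium: 40 − 0.4Q = 18 + 0.08Q → Q* = 45.8333, P* = 21.6667.
With the tax, the buyer price exceeds the seller price by 4: (40 − 0.4Q) − (18 + 0.08Q) = 4 → Q' = 37.5.
ΔQ = 45.8333 − 37.5 = 8.3333; the wedge equals the tax, 4.
DWL = ½ × 8.3333 × 4 = 16.67.

16.67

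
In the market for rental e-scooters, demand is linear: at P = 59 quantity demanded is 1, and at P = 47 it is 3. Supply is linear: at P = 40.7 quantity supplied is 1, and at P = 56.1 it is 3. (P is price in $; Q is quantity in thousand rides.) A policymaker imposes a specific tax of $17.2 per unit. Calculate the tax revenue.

$18.58 thousand

Demand slope = (47 − 59)/(3 − 1) = −6, so P = 65 − 6Q.
Supply slope = (56.1 − 40.7)/(3 − 1) = 7.7, so P = 33 + 7.7Q.
Competitive equilibrium: 65 − 6Q = 33 + 7.7Q → Q* = 2.3358, P* = 50.9854.
With the tax, the buyer price exceeds the seller price by 17.2: (65 − 6Q) − (33 + 7.7Q) = 17.2 → Q' = 1.0803.
Tax revenue = 17.2 × 1.0803 = $18.58 thousand.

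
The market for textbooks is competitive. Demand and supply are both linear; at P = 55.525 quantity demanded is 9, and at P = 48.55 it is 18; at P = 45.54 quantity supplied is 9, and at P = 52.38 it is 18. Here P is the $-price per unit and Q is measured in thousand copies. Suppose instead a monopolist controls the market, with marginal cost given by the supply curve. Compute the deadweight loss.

$20.77 thousand

Demand slope = (48.55 − 55.525)/(18 − 9) = −0.775, so P = 62.5 − 0.775Q.
Supply slope = (52.38 − 45.54)/(18 − 9) = 0.76, so P = 38.7 + 0.76Q.
Competitive equilibrium: 62.5 − 0.775Q = 38.7 + 0.76Q → Q* = 15.5049, P* = 50.4837.
Marginal revenue: MR = 62.5 − 1.55Q. Set MR = MC: 62.5 − 1.55Q = 38.7 + 0.76Q → Q_m = 10.303.
Price P_m = 62.5 − 0.775·10.303 = 54.5152; MC(Q_m) = 38.7 + 0.76·10.303 = 46.5303.
Competitive Q* = 15.5049, so ΔQ = 5.2019; wedge = 54.5152 − 46.5303 = 7.9849.
The triangle = ½ × 5.2019 × 7.9849 = $20.77 thousand.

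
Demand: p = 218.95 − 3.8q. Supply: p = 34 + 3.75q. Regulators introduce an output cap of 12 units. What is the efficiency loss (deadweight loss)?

Competitive equilibrium: 218.95 − 3.8q = 34 + 3.75q → q* = 24.4967, p* = 125.8626.
At q = 12: demand price = 218.95 − 3.8·12 = 173.35; supply price = 34 + 3.75·12 = 79.
Δq = 24.4967 − 12 = 12.4967; wedge = 173.35 − 79 = 94.35.
Welfare loss = ½ × 12.4967 × 94.35 = 589.53.

589.53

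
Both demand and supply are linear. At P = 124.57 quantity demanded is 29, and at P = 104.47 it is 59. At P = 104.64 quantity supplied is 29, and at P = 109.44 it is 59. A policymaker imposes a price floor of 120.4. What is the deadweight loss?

Demand slope = (104.47 − 124.57)/(59 − 29) = −0.67, so P = 144 − 0.67Q.
Supply slope = (109.44 − 104.64)/(59 − 29) = 0.16, so P = 100 + 0.16Q.
Competitive equilibrium: 144 − 0.67Q = 100 + 0.16Q → Q* = 53.012, P* = 108.4819.
At the floor P = 120.4, quantity demanded = (144 − 120.4)/0.67 = 35.2239.
Sellers' marginal cost at Q' = 35.2239: 100 + 0.16·35.2239 = 105.6358.
ΔQ = 53.012 − 35.2239 = 17.7881; wedge = 120.4 − 105.6358 = 14.7642.
The triangle = ½ × 17.7881 × 14.7642 = 131.31.

131.31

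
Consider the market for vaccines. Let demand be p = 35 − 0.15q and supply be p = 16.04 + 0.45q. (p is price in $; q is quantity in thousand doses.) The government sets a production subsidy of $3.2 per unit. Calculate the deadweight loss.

$8.53 thousand

Competitive equilibrium: 35 − 0.15q = 16.04 + 0.45q → q* = 31.6, p* = 30.26.
The subsidy lowers effective supply by 3.2: p = 12.84 + 0.45q.
New quantity: 35 − 0.15q = 12.84 + 0.45q → q' = 36.9333.
Overproduction Δq = 36.9333 − 31.6 = 5.3333; wedge = subsidy = 3.2.
DWL = ½ × 5.3333 × 3.2 = $8.53 thousand.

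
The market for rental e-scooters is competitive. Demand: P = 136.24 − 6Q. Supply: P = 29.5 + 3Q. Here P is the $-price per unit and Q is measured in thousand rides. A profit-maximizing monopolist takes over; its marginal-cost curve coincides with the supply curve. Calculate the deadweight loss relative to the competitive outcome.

$101.27 thousand

Competitive equilibrium: 136.24 − 6Q = 29.5 + 3Q → Q* = 11.86, P* = 65.08.
Marginal revenue: MR = 136.24 − 12Q. Set MR = MC: 136.24 − 12Q = 29.5 + 3Q → Q_m = 7.116.
Price P_m = 136.24 − 6·7.116 = 93.544; MC(Q_m) = 29.5 + 3·7.116 = 50.848.
Competitive Q* = 11.86, so ΔQ = 4.744; wedge = 93.544 − 50.848 = 42.696.
Welfare loss = ½ × 4.744 × 42.696 = $101.27 thousand.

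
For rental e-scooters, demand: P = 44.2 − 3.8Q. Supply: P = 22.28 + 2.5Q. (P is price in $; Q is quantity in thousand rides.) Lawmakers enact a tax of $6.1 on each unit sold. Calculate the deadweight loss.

$2.95 thousand

Competitive equilibrium: 44.2 − 3.8Q = 22.28 + 2.5Q → Q* = 3.4794, P* = 30.9784.
With the tax, the buyer price exceeds the seller price by 6.1: (44.2 − 3.8Q) − (22.28 + 2.5Q) = 6.1 → Q' = 2.5111.
ΔQ = 3.4794 − 2.5111 = 0.9683; the wedge equals the tax, 6.1.
Deadweight loss = ½ × 0.9683 × 6.1 = $2.95 thousand.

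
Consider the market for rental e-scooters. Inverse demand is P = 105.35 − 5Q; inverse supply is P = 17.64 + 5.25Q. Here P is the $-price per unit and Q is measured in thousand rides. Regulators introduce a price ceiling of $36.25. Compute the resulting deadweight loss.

$128.76 thousand

Competitive equilibrium: 105.35 − 5Q = 17.64 + 5.25Q → Q* = 8.5571, P* = 62.5646.
At the ceiling P = 36.25, quantity supplied = (36.25 − 17.64)/5.25 = 3.5448.
Willingness to pay at Q' = 3.5448: 105.35 − 5·3.5448 = 87.626.
ΔQ = 8.5571 − 3.5448 = 5.0123; wedge = 87.626 − 36.25 = 51.376.
Welfare loss = ½ × 5.0123 × 51.376 = $128.76 thousand.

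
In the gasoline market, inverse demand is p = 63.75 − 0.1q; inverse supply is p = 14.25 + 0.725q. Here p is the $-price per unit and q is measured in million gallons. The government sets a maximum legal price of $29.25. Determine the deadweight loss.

$637.44 million

Competitive equilibrium: 63.75 − 0.1q = 14.25 + 0.725q → q* = 60, p* = 57.75.
At the ceiling p = 29.25, quantity supplied = (29.25 − 14.25)/0.725 = 20.6897.
Willingness to pay at q' = 20.6897: 63.75 − 0.1·20.6897 = 61.681.
Δq = 60 − 20.6897 = 39.3103; wedge = 61.681 − 29.25 = 32.431.
The triangle = ½ × 39.3103 × 32.431 = $637.44 million.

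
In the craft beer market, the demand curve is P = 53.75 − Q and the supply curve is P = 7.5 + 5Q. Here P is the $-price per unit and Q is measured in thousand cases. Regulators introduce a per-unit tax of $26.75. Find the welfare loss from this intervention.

$59.63 thousand

Competitive equilibrium: 53.75 − Q = 7.5 + 5Q → Q* = 7.7083, P* = 46.0417.
With the tax, the buyer price exceeds the seller price by 26.75: (53.75 − Q) − (7.5 + 5Q) = 26.75 → Q' = 3.25.
ΔQ = 7.7083 − 3.25 = 4.4583; the wedge equals the tax, 26.75.
Welfare loss = ½ × 4.4583 × 26.75 = $59.63 thousand.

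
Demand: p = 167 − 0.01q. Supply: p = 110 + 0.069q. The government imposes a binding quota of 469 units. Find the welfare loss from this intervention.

Competitive equilibrium: 167 − 0.01q = 110 + 0.069q → q* = 721.519, p* = 159.7848.
At q = 469: demand price = 167 − 0.01·469 = 162.31; supply price = 110 + 0.069·469 = 142.361.
Δq = 721.519 − 469 = 252.519; wedge = 162.31 − 142.361 = 19.949.
The triangle = ½ × 252.519 × 19.949 = 2518.75.

2518.75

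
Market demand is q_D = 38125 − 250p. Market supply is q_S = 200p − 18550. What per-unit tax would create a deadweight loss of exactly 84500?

In inverse form: demand p = 152.5 − 0.004q, supply p = 92.75 + 0.005q.
Competitive equilibrium: 152.5 − 0.004q = 92.75 + 0.005q → q* = 6638.8889, p* = 125.9444.
A tax t gives Δq = t/0.009 and wedge t, so DWL = t²/0.018.
t²/0.018 = 84500 → t² = 1521 → t = 39.

39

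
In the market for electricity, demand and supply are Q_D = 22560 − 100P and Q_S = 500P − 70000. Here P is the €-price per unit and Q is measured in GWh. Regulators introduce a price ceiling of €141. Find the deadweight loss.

€264006.67

In inverse form: demand P = 225.6 − 0.01Q, supply P = 140 + 0.002Q.
Competitive equilibrium: 225.6 − 0.01Q = 140 + 0.002Q → Q* = 7133.3333, P* = 154.2667.
At the ceiling P = 141, quantity supplied = (141 − 140)/0.002 = 500.
Willingness to pay at Q' = 500: 225.6 − 0.01·500 = 220.6.
ΔQ = 7133.3333 − 500 = 6633.3333; wedge = 220.6 − 141 = 79.6.
The triangle = ½ × 6633.3333 × 79.6 = €264006.67.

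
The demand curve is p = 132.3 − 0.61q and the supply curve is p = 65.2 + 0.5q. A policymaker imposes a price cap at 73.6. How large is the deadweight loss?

1057.48

Competitive equilibrium: 132.3 − 0.61q = 65.2 + 0.5q → q* = 60.4505, p* = 95.4252.
At the ceiling p = 73.6, quantity supplied = (73.6 − 65.2)/0.5 = 16.8.
Willingness to pay at q' = 16.8: 132.3 − 0.61·16.8 = 122.052.
Δq = 60.4505 − 16.8 = 43.6505; wedge = 122.052 − 73.6 = 48.452.
DWL = ½ × 43.6505 × 48.452 = 1057.48.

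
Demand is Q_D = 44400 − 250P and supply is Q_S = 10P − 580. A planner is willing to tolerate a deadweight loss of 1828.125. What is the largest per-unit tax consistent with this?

In inverse form: demand P = 177.6 − 0.004Q, supply P = 58 + 0.1Q.
Competitive equilibrium: 177.6 − 0.004Q = 58 + 0.1Q → Q* = 1150, P* = 173.
A tax t gives ΔQ = t/0.104 and wedge t, so DWL = t²/0.208.
t²/0.208 = 1828.125 → t² = 380.25 → t = 19.5.

19.5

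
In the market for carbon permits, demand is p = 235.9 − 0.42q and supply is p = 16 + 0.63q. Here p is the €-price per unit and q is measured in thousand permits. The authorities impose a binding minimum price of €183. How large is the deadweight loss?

€3658.34 thousand

Competitive equilibrium: 235.9 − 0.42q = 16 + 0.63q → q* = 209.4286, p* = 147.94.
At the floor p = 183, quantity demanded = (235.9 − 183)/0.42 = 125.9524.
Sellers' marginal cost at q' = 125.9524: 16 + 0.63·125.9524 = 95.35.
Δq = 209.4286 − 125.9524 = 83.4762; wedge = 183 − 95.35 = 87.65.
DWL = ½ × 83.4762 × 87.65 = €3658.34 thousand.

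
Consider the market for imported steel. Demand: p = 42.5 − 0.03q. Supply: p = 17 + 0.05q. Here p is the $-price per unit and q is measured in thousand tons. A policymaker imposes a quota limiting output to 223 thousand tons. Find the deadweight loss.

$366.72 thousand

Competitive equilibrium: 42.5 − 0.03q = 17 + 0.05q → q* = 318.75, p* = 32.9375.
At q = 223: demand price = 42.5 − 0.03·223 = 35.81; supply price = 17 + 0.05·223 = 28.15.
Δq = 318.75 − 223 = 95.75; wedge = 35.81 − 28.15 = 7.66.
DWL = ½ × 95.75 × 7.66 = $366.72 thousand.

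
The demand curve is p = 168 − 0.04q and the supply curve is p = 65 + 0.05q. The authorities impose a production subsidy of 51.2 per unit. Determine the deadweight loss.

14563.56

Competitive equilibrium: 168 − 0.04q = 65 + 0.05q → q* = 1144.4444, p* = 122.2222.
The subsidy lowers effective supply by 51.2: p = 13.8 + 0.05q.
New quantity: 168 − 0.04q = 13.8 + 0.05q → q' = 1713.3333.
Overproduction Δq = 1713.3333 − 1144.4444 = 568.8889; wedge = subsidy = 51.2.
Deadweight loss = ½ × 568.8889 × 51.2 = 14563.56.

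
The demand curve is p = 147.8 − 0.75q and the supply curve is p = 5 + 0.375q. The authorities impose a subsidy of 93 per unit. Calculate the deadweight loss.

3844

Competitive equilibrium: 147.8 − 0.75q = 5 + 0.375q → q* = 126.9333, p* = 52.6.
The subsidy lowers effective supply by 93: p = 0.375q − 88.
New quantity: 147.8 − 0.75q = 0.375q − 88 → q' = 209.6.
Overproduction Δq = 209.6 − 126.9333 = 82.6667; wedge = subsidy = 93.
The triangle = ½ × 82.6667 × 93 = 3844.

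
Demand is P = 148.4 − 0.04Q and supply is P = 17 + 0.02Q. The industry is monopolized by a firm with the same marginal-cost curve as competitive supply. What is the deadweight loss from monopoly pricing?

Competitive equilibrium: 148.4 − 0.04Q = 17 + 0.02Q → Q* = 2190, P* = 60.8.
Marginal revenue: MR = 148.4 − 0.08Q. Set MR = MC: 148.4 − 0.08Q = 17 + 0.02Q → Q_m = 1314.
Price P_m = 148.4 − 0.04·1314 = 95.84; MC(Q_m) = 17 + 0.02·1314 = 43.28.
Competitive Q* = 2190, so ΔQ = 876; wedge = 95.84 − 43.28 = 52.56.
DWL = ½ × 876 × 52.56 = 23021.28.

23021.28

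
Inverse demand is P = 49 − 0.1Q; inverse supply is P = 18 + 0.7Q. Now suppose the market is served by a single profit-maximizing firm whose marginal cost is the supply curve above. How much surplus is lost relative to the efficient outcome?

Competitive equilibrium: 49 − 0.1Q = 18 + 0.7Q → Q* = 38.75, P* = 45.125.
Marginal revenue: MR = 49 − 0.2Q. Set MR = MC: 49 − 0.2Q = 18 + 0.7Q → Q_m = 34.4444.
Price P_m = 49 − 0.1·34.4444 = 45.5556; MC(Q_m) = 18 + 0.7·34.4444 = 42.1111.
Competitive Q* = 38.75, so ΔQ = 4.3056; wedge = 45.5556 − 42.1111 = 3.4445.
DWL = ½ × 4.3056 × 3.4445 = 7.42.

7.42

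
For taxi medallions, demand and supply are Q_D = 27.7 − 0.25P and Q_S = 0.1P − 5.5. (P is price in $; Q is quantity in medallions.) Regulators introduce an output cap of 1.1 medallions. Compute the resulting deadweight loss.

In inverse form: demand P = 110.8 − 4Q, supply P = 55 + 10Q.
Competitive equilibrium: 110.8 − 4Q = 55 + 10Q → Q* = 3.9857, P* = 94.8571.
At Q = 1.1: demand price = 110.8 − 4·1.1 = 106.4; supply price = 55 + 10·1.1 = 66.
ΔQ = 3.9857 − 1.1 = 2.8857; wedge = 106.4 − 66 = 40.4.
Deadweight loss = ½ × 2.8857 × 40.4 = $58.29.

$58.29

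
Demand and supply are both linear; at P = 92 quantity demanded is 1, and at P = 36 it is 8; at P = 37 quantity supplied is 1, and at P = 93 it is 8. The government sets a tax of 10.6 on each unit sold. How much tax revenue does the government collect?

Demand slope = (36 − 92)/(8 − 1) = −8, so P = 100 − 8Q.
Supply slope = (93 − 37)/(8 − 1) = 8, so P = 29 + 8Q.
Competitive equilibrium: 100 − 8Q = 29 + 8Q → Q* = 4.4375, P* = 64.5.
With the tax, the buyer price exceeds the seller price by 10.6: (100 − 8Q) − (29 + 8Q) = 10.6 → Q' = 3.775.
Tax revenue = 10.6 × 3.775 = 40.015.

40.015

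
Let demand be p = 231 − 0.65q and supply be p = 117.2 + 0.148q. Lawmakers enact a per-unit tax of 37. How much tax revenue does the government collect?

3560.90

Competitive equilibrium: 231 − 0.65q = 117.2 + 0.148q → q* = 142.6065, p* = 138.3058.
With the tax, the buyer price exceeds the seller price by 37: (231 − 0.65q) − (117.2 + 0.148q) = 37 → q' = 96.2406.
Tax revenue = 37 × 96.2406 = 3560.90.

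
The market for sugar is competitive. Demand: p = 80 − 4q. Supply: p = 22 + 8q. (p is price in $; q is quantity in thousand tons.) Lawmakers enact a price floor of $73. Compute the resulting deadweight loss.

Competitive equilibrium: 80 − 4q = 22 + 8q → q* = 4.8333, p* = 60.6667.
At the floor p = 73, quantity demanded = (80 − 73)/4 = 1.75.
Sellers' marginal cost at q' = 1.75: 22 + 8·1.75 = 36.
Δq = 4.8333 − 1.75 = 3.0833; wedge = 73 − 36 = 37.
Deadweight loss = ½ × 3.0833 × 37 = $57.04 thousand.

$57.04 thousand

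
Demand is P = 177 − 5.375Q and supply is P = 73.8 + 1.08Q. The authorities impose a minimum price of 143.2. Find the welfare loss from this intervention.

303.63

Competitive equilibrium: 177 − 5.375Q = 73.8 + 1.08Q → Q* = 15.9876, P* = 91.0666.
At the floor P = 143.2, quantity demanded = (177 − 143.2)/5.375 = 6.2884.
Sellers' marginal cost at Q' = 6.2884: 73.8 + 1.08·6.2884 = 80.5915.
ΔQ = 15.9876 − 6.2884 = 9.6992; wedge = 143.2 − 80.5915 = 62.6085.
The triangle = ½ × 9.6992 × 62.6085 = 303.63.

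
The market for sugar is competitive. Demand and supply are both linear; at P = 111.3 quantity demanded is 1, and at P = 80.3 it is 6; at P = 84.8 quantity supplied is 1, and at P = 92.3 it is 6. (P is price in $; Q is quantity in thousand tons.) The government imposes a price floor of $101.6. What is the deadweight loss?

$13.56 thousand

Demand slope = (80.3 − 111.3)/(6 − 1) = −6.2, so P = 117.5 − 6.2Q.
Supply slope = (92.3 − 84.8)/(6 − 1) = 1.5, so P = 83.3 + 1.5Q.
Competitive equilibrium: 117.5 − 6.2Q = 83.3 + 1.5Q → Q* = 4.44156, P* = 89.96234.
At the floor P = 101.6, quantity demanded = (117.5 − 101.6)/6.2 = 2.56452.
Sellers' marginal cost at Q' = 2.56452: 83.3 + 1.5·2.56452 = 87.14678.
ΔQ = 4.44156 − 2.56452 = 1.87704; wedge = 101.6 − 87.14678 = 14.45322.
Deadweight loss = ½ × 1.87704 × 14.45322 = $13.56 thousand.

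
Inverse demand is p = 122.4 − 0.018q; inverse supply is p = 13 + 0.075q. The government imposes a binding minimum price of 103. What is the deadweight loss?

Competitive equilibrium: 122.4 − 0.018q = 13 + 0.075q → q* = 1176.3441, p* = 101.2258.
At the floor p = 103, quantity demanded = (122.4 − 103)/0.018 = 1077.7778.
Sellers' marginal cost at q' = 1077.7778: 13 + 0.075·1077.7778 = 93.8333.
Δq = 1176.3441 − 1077.7778 = 98.5663; wedge = 103 − 93.8333 = 9.1667.
Deadweight loss = ½ × 98.5663 × 9.1667 = 451.76.

451.76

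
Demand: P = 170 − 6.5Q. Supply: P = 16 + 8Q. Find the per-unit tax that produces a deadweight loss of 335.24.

98.6

Competitive equilibrium: 170 − 6.5Q = 16 + 8Q → Q* = 10.6207, P* = 100.9655.
A tax t gives ΔQ = t/14.5 and wedge t, so DWL = t²/29.
t²/29 = 335.24 → t² = 9721.96 → t = 98.6.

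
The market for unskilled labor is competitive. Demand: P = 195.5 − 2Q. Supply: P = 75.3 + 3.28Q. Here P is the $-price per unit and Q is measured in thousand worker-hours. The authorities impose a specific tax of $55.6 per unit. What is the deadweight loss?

Competitive equilibrium: 195.5 − 2Q = 75.3 + 3.28Q → Q* = 22.76515, P* = 149.9697.
With the tax, the buyer price exceeds the seller price by 55.6: (195.5 − 2Q) − (75.3 + 3.28Q) = 55.6 → Q' = 12.23485.
ΔQ = 22.76515 − 12.23485 = 10.5303; the wedge equals the tax, 55.6.
DWL = ½ × 10.5303 × 55.6 = $292.74 thousand.

$292.74 thousand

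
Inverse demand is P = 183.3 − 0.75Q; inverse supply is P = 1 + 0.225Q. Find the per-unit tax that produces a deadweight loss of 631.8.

Competitive equilibrium: 183.3 − 0.75Q = 1 + 0.225Q → Q* = 186.9744, P* = 43.0692.
A tax t gives ΔQ = t/0.975 and wedge t, so DWL = t²/1.95.
t²/1.95 = 631.8 → t² = 1232.01 → t = 35.1.

35.1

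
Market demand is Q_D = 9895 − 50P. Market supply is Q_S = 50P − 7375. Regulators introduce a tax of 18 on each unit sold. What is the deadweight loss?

4050

In inverse form: demand P = 197.9 − 0.02Q, supply P = 147.5 + 0.02Q.
Competitive equilibrium: 197.9 − 0.02Q = 147.5 + 0.02Q → Q* = 1260, P* = 172.7.
With the tax, the buyer price exceeds the seller price by 18: (197.9 − 0.02Q) − (147.5 + 0.02Q) = 18 → Q' = 810.
ΔQ = 1260 − 810 = 450; the wedge equals the tax, 18.
Welfare loss = ½ × 450 × 18 = 4050.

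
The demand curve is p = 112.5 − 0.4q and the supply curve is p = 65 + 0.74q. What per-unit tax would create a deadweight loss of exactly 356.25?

28.5

Competitive equilibrium: 112.5 − 0.4q = 65 + 0.74q → q* = 41.6667, p* = 95.8333.
A tax t gives Δq = t/1.14 and wedge t, so DWL = t²/2.28.
t²/2.28 = 356.25 → t² = 812.25 → t = 28.5.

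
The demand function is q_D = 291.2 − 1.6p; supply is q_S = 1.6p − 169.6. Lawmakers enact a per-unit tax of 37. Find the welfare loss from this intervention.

In inverse form: demand p = 182 − 0.625q, supply p = 106 + 0.625q.
Competitive equilibrium: 182 − 0.625q = 106 + 0.625q → q* = 60.8, p* = 144.
With the tax, the buyer price exceeds the seller price by 37: (182 − 0.625q) − (106 + 0.625q) = 37 → q' = 31.2.
Δq = 60.8 − 31.2 = 29.6; the wedge equals the tax, 37.
DWL = ½ × 29.6 × 37 = 547.60.

547.60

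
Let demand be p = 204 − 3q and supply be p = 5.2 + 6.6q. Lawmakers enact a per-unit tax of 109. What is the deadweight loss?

Competitive equilibrium: 204 − 3q = 5.2 + 6.6q → q* = 20.7083, p* = 141.875.
With the tax, the buyer price exceeds the seller price by 109: (204 − 3q) − (5.2 + 6.6q) = 109 → q' = 9.3542.
Δq = 20.7083 − 9.3542 = 11.3541; the wedge equals the tax, 109.
DWL = ½ × 11.3541 × 109 = 618.80.

618.80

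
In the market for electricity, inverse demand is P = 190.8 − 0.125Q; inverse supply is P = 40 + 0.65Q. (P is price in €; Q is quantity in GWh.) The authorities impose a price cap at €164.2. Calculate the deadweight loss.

Competitive equilibrium: 190.8 − 0.125Q = 40 + 0.65Q → Q* = 194.5806, P* = 166.4774.
At the ceiling P = 164.2, quantity supplied = (164.2 − 40)/0.65 = 191.0769.
Willingness to pay at Q' = 191.0769: 190.8 − 0.125·191.0769 = 166.9154.
ΔQ = 194.5806 − 191.0769 = 3.5037; wedge = 166.9154 − 164.2 = 2.7154.
Deadweight loss = ½ × 3.5037 × 2.7154 = €4.76.

€4.76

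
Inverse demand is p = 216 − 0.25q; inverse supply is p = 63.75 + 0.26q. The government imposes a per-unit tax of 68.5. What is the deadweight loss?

Competitive equilibrium: 216 − 0.25q = 63.75 + 0.26q → q* = 298.529412, p* = 141.367647.
With the tax, the buyer price exceeds the seller price by 68.5: (216 − 0.25q) − (63.75 + 0.26q) = 68.5 → q' = 164.215686.
Δq = 298.529412 − 164.215686 = 134.313726; the wedge equals the tax, 68.5.
DWL = ½ × 134.313726 × 68.5 = 4600.25.

4600.25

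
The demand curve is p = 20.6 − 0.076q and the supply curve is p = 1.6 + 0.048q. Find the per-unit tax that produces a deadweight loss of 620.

12.4

Competitive equilibrium: 20.6 − 0.076q = 1.6 + 0.048q → q* = 153.2258, p* = 8.9548.
A tax t gives Δq = t/0.124 and wedge t, so DWL = t²/0.248.
t²/0.248 = 620 → t² = 153.76 → t = 12.4.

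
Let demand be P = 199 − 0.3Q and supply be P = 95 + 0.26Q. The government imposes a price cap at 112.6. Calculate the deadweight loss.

3900.17

Competitive equilibrium: 199 − 0.3Q = 95 + 0.26Q → Q* = 185.7143, P* = 143.2857.
At the ceiling P = 112.6, quantity supplied = (112.6 − 95)/0.26 = 67.6923.
Willingness to pay at Q' = 67.6923: 199 − 0.3·67.6923 = 178.6923.
ΔQ = 185.7143 − 67.6923 = 118.022; wedge = 178.6923 − 112.6 = 66.0923.
DWL = ½ × 118.022 × 66.0923 = 3900.17.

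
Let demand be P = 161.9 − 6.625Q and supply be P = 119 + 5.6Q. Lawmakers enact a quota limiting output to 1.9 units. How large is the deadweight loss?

15.83

Competitive equilibrium: 161.9 − 6.625Q = 119 + 5.6Q → Q* = 3.5092, P* = 138.6515.
At Q = 1.9: demand price = 161.9 − 6.625·1.9 = 149.3125; supply price = 119 + 5.6·1.9 = 129.64.
ΔQ = 3.5092 − 1.9 = 1.6092; wedge = 149.3125 − 129.64 = 19.6725.
Welfare loss = ½ × 1.6092 × 19.6725 = 15.83.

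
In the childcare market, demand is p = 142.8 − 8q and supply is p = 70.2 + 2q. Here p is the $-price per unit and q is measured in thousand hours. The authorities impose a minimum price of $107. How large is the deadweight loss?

Competitive equilibrium: 142.8 − 8q = 70.2 + 2q → q* = 7.26, p* = 84.72.
At the floor p = 107, quantity demanded = (142.8 − 107)/8 = 4.475.
Sellers' marginal cost at q' = 4.475: 70.2 + 2·4.475 = 79.15.
Δq = 7.26 − 4.475 = 2.785; wedge = 107 − 79.15 = 27.85.
Welfare loss = ½ × 2.785 × 27.85 = $38.78 thousand.

$38.78 thousand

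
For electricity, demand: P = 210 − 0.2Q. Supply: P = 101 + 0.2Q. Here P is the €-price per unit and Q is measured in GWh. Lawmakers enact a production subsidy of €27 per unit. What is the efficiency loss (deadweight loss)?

€911.25

Competitive equilibrium: 210 − 0.2Q = 101 + 0.2Q → Q* = 272.5, P* = 155.5.
The subsidy lowers effective supply by 27: P = 74 + 0.2Q.
New quantity: 210 − 0.2Q = 74 + 0.2Q → Q' = 340.
Overproduction ΔQ = 340 − 272.5 = 67.5; wedge = subsidy = 27.
DWL = ½ × 67.5 × 27 = €911.25.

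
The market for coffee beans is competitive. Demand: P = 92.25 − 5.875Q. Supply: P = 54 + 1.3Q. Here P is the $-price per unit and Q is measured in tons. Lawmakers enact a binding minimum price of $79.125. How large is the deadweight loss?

Competitive equilibrium: 92.25 − 5.875Q = 54 + 1.3Q → Q* = 5.331, P* = 60.9303.
At the floor P = 79.125, quantity demanded = (92.25 − 79.125)/5.875 = 2.234.
Sellers' marginal cost at Q' = 2.234: 54 + 1.3·2.234 = 56.9042.
ΔQ = 5.331 − 2.234 = 3.097; wedge = 79.125 − 56.9042 = 22.2208.
The triangle = ½ × 3.097 × 22.2208 = $34.41.

$34.41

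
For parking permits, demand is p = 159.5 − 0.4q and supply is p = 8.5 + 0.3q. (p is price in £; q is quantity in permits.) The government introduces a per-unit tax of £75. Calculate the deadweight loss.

Competitive equilibrium: 159.5 − 0.4q = 8.5 + 0.3q → q* = 215.7143, p* = 73.2143.
With the tax, the buyer price exceeds the seller price by 75: (159.5 − 0.4q) − (8.5 + 0.3q) = 75 → q' = 108.5714.
Δq = 215.7143 − 108.5714 = 107.1429; the wedge equals the tax, 75.
The triangle = ½ × 107.1429 × 75 = £4017.86.

£4017.86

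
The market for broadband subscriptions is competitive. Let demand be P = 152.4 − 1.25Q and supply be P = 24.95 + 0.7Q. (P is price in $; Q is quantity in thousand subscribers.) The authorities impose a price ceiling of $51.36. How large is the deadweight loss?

$744.35 thousand

Competitive equilibrium: 152.4 − 1.25Q = 24.95 + 0.7Q → Q* = 65.359, P* = 70.7013.
At the ceiling P = 51.36, quantity supplied = (51.36 − 24.95)/0.7 = 37.7286.
Willingness to pay at Q' = 37.7286: 152.4 − 1.25·37.7286 = 105.2393.
ΔQ = 65.359 − 37.7286 = 27.6304; wedge = 105.2393 − 51.36 = 53.8793.
DWL = ½ × 27.6304 × 53.8793 = $744.35 thousand.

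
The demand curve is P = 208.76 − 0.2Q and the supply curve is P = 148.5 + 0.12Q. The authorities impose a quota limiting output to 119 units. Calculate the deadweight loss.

768.68

Competitive equilibrium: 208.76 − 0.2Q = 148.5 + 0.12Q → Q* = 188.3125, P* = 171.0975.
At Q = 119: demand price = 208.76 − 0.2·119 = 184.96; supply price = 148.5 + 0.12·119 = 162.78.
ΔQ = 188.3125 − 119 = 69.3125; wedge = 184.96 − 162.78 = 22.18.
DWL = ½ × 69.3125 × 22.18 = 768.68.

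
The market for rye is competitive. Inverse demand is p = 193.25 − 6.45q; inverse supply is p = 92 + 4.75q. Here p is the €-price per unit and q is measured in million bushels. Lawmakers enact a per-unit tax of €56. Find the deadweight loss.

Competitive equilibrium: 193.25 − 6.45q = 92 + 4.75q → q* = 9.0402, p* = 134.9408.
With the tax, the buyer price exceeds the seller price by 56: (193.25 − 6.45q) − (92 + 4.75q) = 56 → q' = 4.0402.
Δq = 9.0402 − 4.0402 = 5; the wedge equals the tax, 56.
Welfare loss = ½ × 5 × 56 = €140 million.

€140 million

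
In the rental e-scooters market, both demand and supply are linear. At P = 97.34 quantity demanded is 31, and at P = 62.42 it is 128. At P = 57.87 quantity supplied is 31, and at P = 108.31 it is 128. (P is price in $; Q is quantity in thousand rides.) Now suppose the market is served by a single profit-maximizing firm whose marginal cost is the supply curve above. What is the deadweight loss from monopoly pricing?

$213.38 thousand

Demand slope = (62.42 − 97.34)/(128 − 31) = −0.36, so P = 108.5 − 0.36Q.
Supply slope = (108.31 − 57.87)/(128 − 31) = 0.52, so P = 41.75 + 0.52Q.
Competitive equilibrium: 108.5 − 0.36Q = 41.75 + 0.52Q → Q* = 75.8523, P* = 81.1932.
Marginal revenue: MR = 108.5 − 0.72Q. Set MR = MC: 108.5 − 0.72Q = 41.75 + 0.52Q → Q_m = 53.8306.
Price P_m = 108.5 − 0.36·53.8306 = 89.121; MC(Q_m) = 41.75 + 0.52·53.8306 = 69.7419.
Competitive Q* = 75.8523, so ΔQ = 22.0217; wedge = 89.121 − 69.7419 = 19.3791.
Deadweight loss = ½ × 22.0217 × 19.3791 = $213.38 thousand.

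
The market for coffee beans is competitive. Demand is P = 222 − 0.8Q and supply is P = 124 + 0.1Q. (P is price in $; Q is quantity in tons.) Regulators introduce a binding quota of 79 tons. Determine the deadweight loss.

Competitive equilibrium: 222 − 0.8Q = 124 + 0.1Q → Q* = 108.8889, P* = 134.8889.
At Q = 79: demand price = 222 − 0.8·79 = 158.8; supply price = 124 + 0.1·79 = 131.9.
ΔQ = 108.8889 − 79 = 29.8889; wedge = 158.8 − 131.9 = 26.9.
The triangle = ½ × 29.8889 × 26.9 = $402.01.

$402.01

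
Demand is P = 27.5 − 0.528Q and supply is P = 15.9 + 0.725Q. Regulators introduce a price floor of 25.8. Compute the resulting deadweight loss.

22.84

Competitive equilibrium: 27.5 − 0.528Q = 15.9 + 0.725Q → Q* = 9.2578, P* = 22.6119.
At the floor P = 25.8, quantity demanded = (27.5 − 25.8)/0.528 = 3.2197.
Sellers' marginal cost at Q' = 3.2197: 15.9 + 0.725·3.2197 = 18.2343.
ΔQ = 9.2578 − 3.2197 = 6.0381; wedge = 25.8 − 18.2343 = 7.5657.
Deadweight loss = ½ × 6.0381 × 7.5657 = 22.84.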